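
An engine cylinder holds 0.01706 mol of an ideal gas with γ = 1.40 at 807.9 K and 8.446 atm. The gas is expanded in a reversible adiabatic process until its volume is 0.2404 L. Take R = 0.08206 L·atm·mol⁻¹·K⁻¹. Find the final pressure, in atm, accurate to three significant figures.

P₂ ≈ 3.72 atm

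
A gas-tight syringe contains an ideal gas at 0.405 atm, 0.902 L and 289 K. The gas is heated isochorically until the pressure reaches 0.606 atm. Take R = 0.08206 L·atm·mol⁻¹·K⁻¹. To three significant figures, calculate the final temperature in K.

T₂ ≈ 432 K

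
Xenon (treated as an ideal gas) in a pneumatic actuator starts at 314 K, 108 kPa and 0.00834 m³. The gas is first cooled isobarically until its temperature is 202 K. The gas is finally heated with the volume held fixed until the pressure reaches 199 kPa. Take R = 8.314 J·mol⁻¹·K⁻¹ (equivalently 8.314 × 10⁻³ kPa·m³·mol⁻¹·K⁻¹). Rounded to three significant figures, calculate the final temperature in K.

T₃ ≈ 372 K

Isobaric, so V/T is constant: P₂ = P₁; V₂ = V₁·(T₂/T₁) = 0.005365 m³.
Isochoric, so P/T is constant: V₃ = V₂; T₃ = T₂·(P₃/P₂) = 372.2 K.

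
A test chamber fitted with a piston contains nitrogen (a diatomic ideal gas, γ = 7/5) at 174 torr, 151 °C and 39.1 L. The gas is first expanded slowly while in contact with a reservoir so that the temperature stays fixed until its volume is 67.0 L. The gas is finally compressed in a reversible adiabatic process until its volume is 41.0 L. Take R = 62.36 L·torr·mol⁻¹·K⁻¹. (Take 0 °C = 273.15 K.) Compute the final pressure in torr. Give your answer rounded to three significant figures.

Convert: T₁ = 424.1 K.
Isothermal, so P V is constant: T₂ = T₁; P₂ = P₁·(V₁/V₂) = 101.5 torr.
Adiabatic (γ = 7/5), T V^(γ−1) and P V^γ constant: T₃ = T₂·(V₂/V₃)^(γ−1) = 516.2 K; P₃ = P₂·(V₂/V₃)^γ = 202.0 torr.

P₃ ≈ 202 torr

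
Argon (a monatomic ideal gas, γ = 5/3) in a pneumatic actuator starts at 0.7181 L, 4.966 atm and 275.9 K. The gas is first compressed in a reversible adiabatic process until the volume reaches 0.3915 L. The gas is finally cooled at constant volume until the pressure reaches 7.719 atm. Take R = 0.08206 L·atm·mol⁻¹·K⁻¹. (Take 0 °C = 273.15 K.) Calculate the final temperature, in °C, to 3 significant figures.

T₃ ≈ -39.3 °C

Reversible adiabatic, γ = 5/3: T₂ = T₁·(V₁/V₂)^(γ−1) = 413.4 K; P₂ = P₁·(V₁/V₂)^γ = 13.65 atm.
Isochoric, so P/T is constant: V₃ = V₂; T₃ = T₂·(P₃/P₂) = 233.8 K.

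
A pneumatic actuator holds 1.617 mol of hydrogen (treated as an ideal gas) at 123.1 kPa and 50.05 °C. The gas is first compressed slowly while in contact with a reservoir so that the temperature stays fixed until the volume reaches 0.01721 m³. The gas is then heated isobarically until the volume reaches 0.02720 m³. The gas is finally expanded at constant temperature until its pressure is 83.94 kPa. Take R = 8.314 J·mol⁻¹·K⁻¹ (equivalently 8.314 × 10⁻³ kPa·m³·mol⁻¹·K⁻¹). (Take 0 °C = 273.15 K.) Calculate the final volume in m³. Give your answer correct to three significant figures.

V₄ ≈ 0.0818 m³

Convert: T₁ = 323.2 K.
From PV = nRT: V₁ = nRT₁/P₁ = 0.03530 m³.
Isothermal, so P V is constant: T₂ = T₁; P₂ = P₁·(V₁/V₂) = 252.5 kPa.
Isobaric, so V/T is constant: P₃ = P₂; T₃ = T₂·(V₃/V₂) = 510.8 K.
Isothermal, so P V is constant: T₄ = T₃; V₄ = V₃·(P₃/P₄) = 0.08181 m³.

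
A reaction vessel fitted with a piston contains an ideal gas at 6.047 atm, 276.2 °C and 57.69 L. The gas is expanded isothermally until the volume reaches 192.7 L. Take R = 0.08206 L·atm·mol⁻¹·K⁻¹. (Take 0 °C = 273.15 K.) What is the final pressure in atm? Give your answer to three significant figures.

P₂ ≈ 1.81 atm

Convert: T₁ = 549.3 K.
T constant ⇒ Boyle's law P V = const: T₂ = T₁; P₂ = P₁·(V₁/V₂) = 1.810 atm.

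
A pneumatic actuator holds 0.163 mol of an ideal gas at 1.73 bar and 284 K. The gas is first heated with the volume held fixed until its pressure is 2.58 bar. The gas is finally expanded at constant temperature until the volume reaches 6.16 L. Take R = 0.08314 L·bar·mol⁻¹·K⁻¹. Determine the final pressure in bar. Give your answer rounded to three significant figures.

From PV = nRT: V₁ = nRT₁/P₁ = 2.225 L.
V constant ⇒ P ∝ T: V₂ = V₁; T₂ = T₁·(P₂/P₁) = 423.5 K.
Isothermal, so P V is constant: T₃ = T₂; P₃ = P₂·(V₂/V₃) = 0.9318 bar.

P₃ ≈ 0.932 bar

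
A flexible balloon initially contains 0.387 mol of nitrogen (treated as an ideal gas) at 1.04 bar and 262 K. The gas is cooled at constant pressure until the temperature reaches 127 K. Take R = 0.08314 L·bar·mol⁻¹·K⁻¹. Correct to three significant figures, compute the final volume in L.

V₂ ≈ 3.93 L

From PV = nRT: V₁ = nRT₁/P₁ = 8.106 L.
P constant ⇒ V ∝ T: P₂ = P₁; V₂ = V₁·(T₂/T₁) = 3.929 L.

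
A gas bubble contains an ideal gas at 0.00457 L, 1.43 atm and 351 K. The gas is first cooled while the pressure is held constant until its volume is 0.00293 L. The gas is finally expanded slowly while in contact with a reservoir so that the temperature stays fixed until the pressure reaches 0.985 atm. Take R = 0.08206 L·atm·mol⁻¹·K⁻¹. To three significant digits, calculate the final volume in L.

Isobaric, so V/T is constant: P₂ = P₁; T₂ = T₁·(V₂/V₁) = 225.0 K.
Isothermal, so P V is constant: T₃ = T₂; V₃ = V₂·(P₂/P₃) = 0.004254 L.

V₃ ≈ 0.00425 L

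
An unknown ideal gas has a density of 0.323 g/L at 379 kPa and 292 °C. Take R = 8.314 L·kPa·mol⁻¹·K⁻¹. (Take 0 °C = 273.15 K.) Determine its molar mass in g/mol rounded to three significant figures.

ρ = PM/(RT) ⇒ M = ρRT/P = (0.323 × 8.314 × 565.1) / 379

M ≈ 4.00 g/mol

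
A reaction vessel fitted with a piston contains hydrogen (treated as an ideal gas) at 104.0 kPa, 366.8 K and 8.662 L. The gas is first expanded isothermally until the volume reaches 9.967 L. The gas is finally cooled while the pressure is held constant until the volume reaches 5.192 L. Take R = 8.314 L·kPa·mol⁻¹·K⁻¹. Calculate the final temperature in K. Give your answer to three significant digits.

Isothermal, so P V is constant: T₂ = T₁; P₂ = P₁·(V₁/V₂) = 90.38 kPa.
Isobaric, so V/T is constant: P₃ = P₂; T₃ = T₂·(V₃/V₂) = 191.1 K.

T₃ ≈ 191 K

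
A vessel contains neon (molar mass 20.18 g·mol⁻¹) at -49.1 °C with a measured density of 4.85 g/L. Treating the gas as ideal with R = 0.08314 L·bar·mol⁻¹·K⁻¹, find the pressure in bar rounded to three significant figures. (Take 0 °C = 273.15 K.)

P ≈ 4.48 bar

ρ = PM/(RT) ⇒ P = ρRT/M = (4.85 × 0.08314 × 224.0) / 20.18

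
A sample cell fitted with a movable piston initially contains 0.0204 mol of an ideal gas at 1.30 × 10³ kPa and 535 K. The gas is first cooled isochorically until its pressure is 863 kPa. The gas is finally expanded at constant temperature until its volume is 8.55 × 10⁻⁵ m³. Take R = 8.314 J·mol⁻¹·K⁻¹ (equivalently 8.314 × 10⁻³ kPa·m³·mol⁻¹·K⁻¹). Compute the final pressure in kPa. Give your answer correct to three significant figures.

P₃ ≈ 705 kPa

From PV = nRT: V₁ = nRT₁/P₁ = 6.980e-05 m³.
V constant ⇒ P ∝ T: V₂ = V₁; T₂ = T₁·(P₂/P₁) = 355.2 K.
T constant ⇒ Boyle's law P V = const: T₃ = T₂; P₃ = P₂·(V₂/V₃) = 704.5 kPa.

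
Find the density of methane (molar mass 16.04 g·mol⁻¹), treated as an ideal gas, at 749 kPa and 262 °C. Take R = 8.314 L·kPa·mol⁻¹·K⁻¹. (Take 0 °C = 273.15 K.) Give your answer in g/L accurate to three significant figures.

ρ = PM/(RT) = (749 × 16.04) / (8.314 × 535.1)

ρ ≈ 2.70 g/L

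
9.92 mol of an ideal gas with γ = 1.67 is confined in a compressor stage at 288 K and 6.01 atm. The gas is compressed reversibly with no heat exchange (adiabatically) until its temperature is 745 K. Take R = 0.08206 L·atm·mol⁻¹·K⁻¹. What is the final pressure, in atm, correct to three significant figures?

P₂ ≈ 64.2 atm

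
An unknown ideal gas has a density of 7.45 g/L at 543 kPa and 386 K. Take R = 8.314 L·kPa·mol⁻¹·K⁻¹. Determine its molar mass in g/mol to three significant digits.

M ≈ 44.0 g/mol

ρ = PM/(RT) ⇒ M = ρRT/P = (7.45 × 8.314 × 386.0) / 543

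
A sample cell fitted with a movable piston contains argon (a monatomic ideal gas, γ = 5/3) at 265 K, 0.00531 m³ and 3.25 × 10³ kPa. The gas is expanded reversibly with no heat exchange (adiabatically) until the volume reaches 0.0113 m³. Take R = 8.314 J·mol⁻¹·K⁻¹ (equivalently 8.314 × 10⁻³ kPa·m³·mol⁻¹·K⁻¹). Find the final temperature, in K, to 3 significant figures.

T₂ ≈ 160 K

Reversible adiabatic, γ = 5/3: T₂ = T₁·(V₁/V₂)^(γ−1) = 160.2 K; P₂ = P₁·(V₁/V₂)^γ = 923.1 kPa.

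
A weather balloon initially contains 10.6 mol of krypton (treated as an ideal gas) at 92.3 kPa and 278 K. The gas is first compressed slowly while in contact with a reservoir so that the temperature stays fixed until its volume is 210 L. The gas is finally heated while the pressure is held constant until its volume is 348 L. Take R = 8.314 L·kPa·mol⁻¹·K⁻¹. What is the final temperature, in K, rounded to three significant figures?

T₃ ≈ 461 K

From PV = nRT: V₁ = nRT₁/P₁ = 265.4 L.
Isothermal, so P V is constant: T₂ = T₁; P₂ = P₁·(V₁/V₂) = 116.7 kPa.
Isobaric, so V/T is constant: P₃ = P₂; T₃ = T₂·(V₃/V₂) = 460.7 K.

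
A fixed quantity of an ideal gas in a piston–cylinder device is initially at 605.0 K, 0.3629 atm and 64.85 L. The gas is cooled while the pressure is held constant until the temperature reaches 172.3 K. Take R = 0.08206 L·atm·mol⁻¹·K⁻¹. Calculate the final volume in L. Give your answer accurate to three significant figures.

V₂ ≈ 18.5 L

Isobaric, so V/T is constant: P₂ = P₁; V₂ = V₁·(T₂/T₁) = 18.47 L.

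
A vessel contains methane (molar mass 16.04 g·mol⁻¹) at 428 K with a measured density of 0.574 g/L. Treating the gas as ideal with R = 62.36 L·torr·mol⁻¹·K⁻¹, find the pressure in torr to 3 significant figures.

P ≈ 955 torr

ρ = PM/(RT) ⇒ P = ρRT/M = (0.574 × 62.36 × 428.0) / 16.04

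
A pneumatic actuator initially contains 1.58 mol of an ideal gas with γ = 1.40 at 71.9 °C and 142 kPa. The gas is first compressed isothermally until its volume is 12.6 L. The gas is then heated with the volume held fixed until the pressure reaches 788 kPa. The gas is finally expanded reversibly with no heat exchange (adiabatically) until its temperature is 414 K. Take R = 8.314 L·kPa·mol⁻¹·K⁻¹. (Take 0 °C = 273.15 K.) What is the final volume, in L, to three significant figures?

Convert: T₁ = 345.0 K.
From PV = nRT: V₁ = nRT₁/P₁ = 31.92 L.
T constant ⇒ Boyle's law P V = const: T₂ = T₁; P₂ = P₁·(V₁/V₂) = 359.7 kPa.
V constant ⇒ P ∝ T: V₃ = V₂; T₃ = T₂·(P₃/P₂) = 755.8 K.
Reversible adiabatic, γ = 1.40: P₄ = P₃·(T₄/T₃)^(γ/(γ−1)) = 95.83 kPa; V₄ = V₃·(T₃/T₄)^(1/(γ−1)) = 56.75 L.

V₄ ≈ 56.7 L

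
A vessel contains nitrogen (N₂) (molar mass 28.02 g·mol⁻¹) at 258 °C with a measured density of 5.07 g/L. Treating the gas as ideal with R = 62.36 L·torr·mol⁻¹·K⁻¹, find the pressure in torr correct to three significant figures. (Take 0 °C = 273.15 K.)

ρ = PM/(RT) ⇒ P = ρRT/M = (5.07 × 62.36 × 531.1) / 28.02

P ≈ 5.99e+03 torr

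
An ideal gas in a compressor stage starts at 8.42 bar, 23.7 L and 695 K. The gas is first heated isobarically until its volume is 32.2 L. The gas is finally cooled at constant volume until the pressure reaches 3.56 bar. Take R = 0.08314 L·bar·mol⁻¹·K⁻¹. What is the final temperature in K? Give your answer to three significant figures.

Isobaric, so V/T is constant: P₂ = P₁; T₂ = T₁·(V₂/V₁) = 944.3 K.
Isochoric, so P/T is constant: V₃ = V₂; T₃ = T₂·(P₃/P₂) = 399.2 K.

T₃ ≈ 399 K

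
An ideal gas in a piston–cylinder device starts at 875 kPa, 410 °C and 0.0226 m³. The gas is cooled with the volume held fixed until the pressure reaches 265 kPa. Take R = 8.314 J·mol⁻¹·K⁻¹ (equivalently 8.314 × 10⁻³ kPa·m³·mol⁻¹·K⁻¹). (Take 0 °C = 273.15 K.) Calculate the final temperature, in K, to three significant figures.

T₂ ≈ 207 K

Convert: T₁ = 683.1 K.
Isochoric, so P/T is constant: V₂ = V₁; T₂ = T₁·(P₂/P₁) = 206.9 K.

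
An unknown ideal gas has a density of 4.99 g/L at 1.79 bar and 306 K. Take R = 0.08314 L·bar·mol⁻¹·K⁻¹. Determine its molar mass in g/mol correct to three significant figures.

ρ = PM/(RT) ⇒ M = ρRT/P = (4.99 × 0.08314 × 306.0) / 1.79

M ≈ 70.9 g/mol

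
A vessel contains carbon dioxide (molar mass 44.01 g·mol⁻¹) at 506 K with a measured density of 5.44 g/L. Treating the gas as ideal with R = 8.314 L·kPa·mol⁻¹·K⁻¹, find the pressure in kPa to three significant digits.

P ≈ 520 kPa

ρ = PM/(RT) ⇒ P = ρRT/M = (5.44 × 8.314 × 506.0) / 44.01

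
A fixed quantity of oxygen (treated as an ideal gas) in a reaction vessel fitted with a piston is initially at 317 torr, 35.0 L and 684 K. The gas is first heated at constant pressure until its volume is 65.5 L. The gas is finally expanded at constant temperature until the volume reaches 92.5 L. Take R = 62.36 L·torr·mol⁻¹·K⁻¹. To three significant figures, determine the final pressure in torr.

P constant ⇒ V ∝ T: P₂ = P₁; T₂ = T₁·(V₂/V₁) = 1280 K.
T constant ⇒ Boyle's law P V = const: T₃ = T₂; P₃ = P₂·(V₂/V₃) = 224.5 torr.

P₃ ≈ 224 torr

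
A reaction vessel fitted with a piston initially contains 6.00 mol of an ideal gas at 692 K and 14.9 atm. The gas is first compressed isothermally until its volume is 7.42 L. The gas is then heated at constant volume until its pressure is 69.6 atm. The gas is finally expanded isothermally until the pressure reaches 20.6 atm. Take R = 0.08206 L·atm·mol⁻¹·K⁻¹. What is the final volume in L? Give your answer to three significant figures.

V₄ ≈ 25.1 L

From PV = nRT: V₁ = nRT₁/P₁ = 22.87 L.
T constant ⇒ Boyle's law P V = const: T₂ = T₁; P₂ = P₁·(V₁/V₂) = 45.92 atm.
Isochoric, so P/T is constant: V₃ = V₂; T₃ = T₂·(P₃/P₂) = 1049 K.
Isothermal, so P V is constant: T₄ = T₃; V₄ = V₃·(P₃/P₄) = 25.07 L.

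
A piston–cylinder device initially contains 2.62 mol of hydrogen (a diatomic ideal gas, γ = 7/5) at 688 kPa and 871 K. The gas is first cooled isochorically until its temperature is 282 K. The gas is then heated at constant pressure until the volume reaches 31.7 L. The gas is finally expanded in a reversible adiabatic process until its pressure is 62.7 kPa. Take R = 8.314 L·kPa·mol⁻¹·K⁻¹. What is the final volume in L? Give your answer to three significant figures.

From PV = nRT: V₁ = nRT₁/P₁ = 27.58 L.
V constant ⇒ P ∝ T: V₂ = V₁; P₂ = P₁·(T₂/T₁) = 222.8 kPa.
Isobaric, so V/T is constant: P₃ = P₂; T₃ = T₂·(V₃/V₂) = 324.2 K.
Reversible adiabatic, γ = 7/5: T₄ = T₃·(P₄/P₃)^((γ−1)/γ) = 225.7 K; V₄ = V₃·(P₃/P₄)^(1/γ) = 78.40 L.

V₄ ≈ 78.4 L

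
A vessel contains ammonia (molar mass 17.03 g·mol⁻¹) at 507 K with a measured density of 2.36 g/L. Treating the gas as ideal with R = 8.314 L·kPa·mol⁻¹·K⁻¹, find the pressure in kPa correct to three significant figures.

P ≈ 584 kPa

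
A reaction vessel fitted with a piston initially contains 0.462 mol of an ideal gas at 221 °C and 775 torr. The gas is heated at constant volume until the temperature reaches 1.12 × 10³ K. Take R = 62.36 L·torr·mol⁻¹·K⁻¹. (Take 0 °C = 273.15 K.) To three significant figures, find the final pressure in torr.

P₂ ≈ 1.76e+03 torr

Convert: T₁ = 494.1 K.
From PV = nRT: V₁ = nRT₁/P₁ = 18.37 L.
V constant ⇒ P ∝ T: V₂ = V₁; P₂ = P₁·(T₂/T₁) = 1757 torr.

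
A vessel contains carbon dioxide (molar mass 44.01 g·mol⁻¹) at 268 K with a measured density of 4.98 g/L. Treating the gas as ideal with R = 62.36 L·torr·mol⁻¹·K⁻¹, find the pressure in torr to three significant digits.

P ≈ 1.89e+03 torr

ρ = PM/(RT) ⇒ P = ρRT/M = (4.98 × 62.36 × 268.0) / 44.01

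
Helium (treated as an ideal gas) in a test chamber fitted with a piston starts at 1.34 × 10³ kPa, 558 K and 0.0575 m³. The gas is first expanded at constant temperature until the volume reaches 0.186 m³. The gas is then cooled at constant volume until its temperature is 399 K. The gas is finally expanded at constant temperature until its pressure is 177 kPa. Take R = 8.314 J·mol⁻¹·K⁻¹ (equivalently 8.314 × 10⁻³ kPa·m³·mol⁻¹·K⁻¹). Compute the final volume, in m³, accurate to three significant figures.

T constant ⇒ Boyle's law P V = const: T₂ = T₁; P₂ = P₁·(V₁/V₂) = 414.2 kPa.
V constant ⇒ P ∝ T: V₃ = V₂; P₃ = P₂·(T₃/T₂) = 296.2 kPa.
Isothermal, so P V is constant: T₄ = T₃; V₄ = V₃·(P₃/P₄) = 0.3113 m³.

V₄ ≈ 0.311 m³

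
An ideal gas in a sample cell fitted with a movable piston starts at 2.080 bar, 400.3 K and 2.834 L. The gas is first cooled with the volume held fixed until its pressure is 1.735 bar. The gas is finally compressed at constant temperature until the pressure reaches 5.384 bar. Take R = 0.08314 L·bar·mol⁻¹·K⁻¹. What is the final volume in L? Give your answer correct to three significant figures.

V₃ ≈ 0.913 L

Isochoric, so P/T is constant: V₂ = V₁; T₂ = T₁·(P₂/P₁) = 333.9 K.
T constant ⇒ Boyle's law P V = const: T₃ = T₂; V₃ = V₂·(P₂/P₃) = 0.9133 L.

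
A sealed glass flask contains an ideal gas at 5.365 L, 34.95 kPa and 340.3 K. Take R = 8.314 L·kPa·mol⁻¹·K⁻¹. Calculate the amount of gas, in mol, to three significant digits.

n ≈ 0.0663 mol

PV = nRT ⇒ n = PV/(RT) = (34.95 × 5.365) / (8.314 × 340.3)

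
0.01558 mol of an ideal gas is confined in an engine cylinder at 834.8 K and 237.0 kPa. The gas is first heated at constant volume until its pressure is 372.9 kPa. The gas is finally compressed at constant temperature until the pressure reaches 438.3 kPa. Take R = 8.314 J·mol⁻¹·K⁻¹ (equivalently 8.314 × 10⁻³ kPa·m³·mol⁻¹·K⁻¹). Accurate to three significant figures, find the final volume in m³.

V₃ ≈ 0.000388 m³

From PV = nRT: V₁ = nRT₁/P₁ = 0.0004563 m³.
V constant ⇒ P ∝ T: V₂ = V₁; T₂ = T₁·(P₂/P₁) = 1313 K.
T constant ⇒ Boyle's law P V = const: T₃ = T₂; V₃ = V₂·(P₂/P₃) = 0.0003882 m³.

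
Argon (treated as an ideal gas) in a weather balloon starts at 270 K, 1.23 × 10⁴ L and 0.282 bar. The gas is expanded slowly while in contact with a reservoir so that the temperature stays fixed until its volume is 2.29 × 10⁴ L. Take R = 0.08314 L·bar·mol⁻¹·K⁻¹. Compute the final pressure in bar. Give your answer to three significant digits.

P₂ ≈ 0.151 bar

T constant ⇒ Boyle's law P V = const: T₂ = T₁; P₂ = P₁·(V₁/V₂) = 0.1515 bar.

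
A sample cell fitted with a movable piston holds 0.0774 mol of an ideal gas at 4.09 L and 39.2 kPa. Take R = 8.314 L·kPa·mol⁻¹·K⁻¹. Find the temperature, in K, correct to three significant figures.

PV = nRT ⇒ T = PV/(nR) = (39.2 × 4.09) / (0.0774 × 8.314)

T ≈ 249 K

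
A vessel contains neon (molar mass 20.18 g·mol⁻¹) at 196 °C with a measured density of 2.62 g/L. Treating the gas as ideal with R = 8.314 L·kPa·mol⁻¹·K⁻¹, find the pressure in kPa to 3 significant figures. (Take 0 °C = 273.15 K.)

ρ = PM/(RT) ⇒ P = ρRT/M = (2.62 × 8.314 × 469.1) / 20.18

P ≈ 506 kPa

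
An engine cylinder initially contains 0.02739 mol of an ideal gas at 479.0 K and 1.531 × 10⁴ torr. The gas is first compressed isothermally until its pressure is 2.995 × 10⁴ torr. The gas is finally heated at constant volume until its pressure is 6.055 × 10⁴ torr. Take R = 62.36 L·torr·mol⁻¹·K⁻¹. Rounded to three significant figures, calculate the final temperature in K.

T₃ ≈ 968 K

From PV = nRT: V₁ = nRT₁/P₁ = 0.05344 L.
Isothermal, so P V is constant: T₂ = T₁; V₂ = V₁·(P₁/P₂) = 0.02732 L.
Isochoric, so P/T is constant: V₃ = V₂; T₃ = T₂·(P₃/P₂) = 968.4 K.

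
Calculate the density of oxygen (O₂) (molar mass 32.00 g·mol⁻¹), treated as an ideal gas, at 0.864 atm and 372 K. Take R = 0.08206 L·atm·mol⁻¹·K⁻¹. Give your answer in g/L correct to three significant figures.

ρ = PM/(RT) = (0.864 × 32.00) / (0.08206 × 372.0)

ρ ≈ 0.906 g/L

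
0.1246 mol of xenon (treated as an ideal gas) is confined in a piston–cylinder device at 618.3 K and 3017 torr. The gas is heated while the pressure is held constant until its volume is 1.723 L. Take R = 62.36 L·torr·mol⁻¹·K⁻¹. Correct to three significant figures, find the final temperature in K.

T₂ ≈ 669 K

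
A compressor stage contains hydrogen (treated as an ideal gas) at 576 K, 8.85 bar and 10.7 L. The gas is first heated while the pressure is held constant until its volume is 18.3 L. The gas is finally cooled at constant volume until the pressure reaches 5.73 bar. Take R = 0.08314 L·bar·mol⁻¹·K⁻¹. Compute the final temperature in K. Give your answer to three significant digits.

T₃ ≈ 638 K

P constant ⇒ V ∝ T: P₂ = P₁; T₂ = T₁·(V₂/V₁) = 985.1 K.
Isochoric, so P/T is constant: V₃ = V₂; T₃ = T₂·(P₃/P₂) = 637.8 K.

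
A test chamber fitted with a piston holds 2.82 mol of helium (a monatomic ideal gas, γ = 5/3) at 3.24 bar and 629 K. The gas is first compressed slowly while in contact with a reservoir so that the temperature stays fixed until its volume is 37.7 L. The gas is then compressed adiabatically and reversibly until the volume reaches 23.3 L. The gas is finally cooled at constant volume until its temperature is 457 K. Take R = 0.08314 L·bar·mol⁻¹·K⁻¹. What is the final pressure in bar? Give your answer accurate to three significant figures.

From PV = nRT: V₁ = nRT₁/P₁ = 45.52 L.
T constant ⇒ Boyle's law P V = const: T₂ = T₁; P₂ = P₁·(V₁/V₂) = 3.912 bar.
Adiabatic (γ = 5/3), T V^(γ−1) and P V^γ constant: T₃ = T₂·(V₂/V₃)^(γ−1) = 866.9 K; P₃ = P₂·(V₂/V₃)^γ = 8.723 bar.
V constant ⇒ P ∝ T: V₄ = V₃; P₄ = P₃·(T₄/T₃) = 4.599 bar.

P₄ ≈ 4.60 bar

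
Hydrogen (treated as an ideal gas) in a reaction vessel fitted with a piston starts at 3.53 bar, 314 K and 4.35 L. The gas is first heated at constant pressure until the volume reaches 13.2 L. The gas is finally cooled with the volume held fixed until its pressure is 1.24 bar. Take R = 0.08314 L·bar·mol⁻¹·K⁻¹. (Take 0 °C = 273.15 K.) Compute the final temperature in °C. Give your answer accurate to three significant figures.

T₃ ≈ 61.6 °C

Isobaric, so V/T is constant: P₂ = P₁; T₂ = T₁·(V₂/V₁) = 952.8 K.
V constant ⇒ P ∝ T: V₃ = V₂; T₃ = T₂·(P₃/P₂) = 334.7 K.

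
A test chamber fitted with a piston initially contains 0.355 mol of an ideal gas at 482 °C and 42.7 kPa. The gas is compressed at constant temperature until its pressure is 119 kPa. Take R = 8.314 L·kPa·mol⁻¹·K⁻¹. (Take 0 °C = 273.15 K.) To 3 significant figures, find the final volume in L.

Convert: T₁ = 755.1 K.
From PV = nRT: V₁ = nRT₁/P₁ = 52.20 L.
T constant ⇒ Boyle's law P V = const: T₂ = T₁; V₂ = V₁·(P₁/P₂) = 18.73 L.

V₂ ≈ 18.7 L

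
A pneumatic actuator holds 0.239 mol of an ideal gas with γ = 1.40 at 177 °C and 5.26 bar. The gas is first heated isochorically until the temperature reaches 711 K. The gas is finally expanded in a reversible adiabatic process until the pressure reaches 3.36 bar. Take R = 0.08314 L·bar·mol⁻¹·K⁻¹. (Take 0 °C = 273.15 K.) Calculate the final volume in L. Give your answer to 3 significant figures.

V₃ ≈ 3.25 L

Convert: T₁ = 450.1 K.
From PV = nRT: V₁ = nRT₁/P₁ = 1.701 L.
V constant ⇒ P ∝ T: V₂ = V₁; P₂ = P₁·(T₂/T₁) = 8.308 bar.
Reversible adiabatic, γ = 1.40: T₃ = T₂·(P₃/P₂)^((γ−1)/γ) = 549.0 K; V₃ = V₂·(P₂/P₃)^(1/γ) = 3.246 L.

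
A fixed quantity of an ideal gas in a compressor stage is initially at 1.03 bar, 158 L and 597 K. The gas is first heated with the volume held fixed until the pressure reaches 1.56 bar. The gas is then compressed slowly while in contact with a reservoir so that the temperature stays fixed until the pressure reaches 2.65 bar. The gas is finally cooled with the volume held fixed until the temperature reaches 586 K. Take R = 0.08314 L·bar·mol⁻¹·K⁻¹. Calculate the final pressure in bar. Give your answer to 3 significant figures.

P₄ ≈ 1.72 bar

Isochoric, so P/T is constant: V₂ = V₁; T₂ = T₁·(P₂/P₁) = 904.2 K.
T constant ⇒ Boyle's law P V = const: T₃ = T₂; V₃ = V₂·(P₂/P₃) = 93.01 L.
Isochoric, so P/T is constant: V₄ = V₃; P₄ = P₃·(T₄/T₃) = 1.717 bar.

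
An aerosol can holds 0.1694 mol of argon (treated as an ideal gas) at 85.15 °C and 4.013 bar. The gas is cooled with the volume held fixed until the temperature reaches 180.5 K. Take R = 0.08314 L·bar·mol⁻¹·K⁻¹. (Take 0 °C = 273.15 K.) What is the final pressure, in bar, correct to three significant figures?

Convert: T₁ = 358.3 K.
From PV = nRT: V₁ = nRT₁/P₁ = 1.257 L.
V constant ⇒ P ∝ T: V₂ = V₁; P₂ = P₁·(T₂/T₁) = 2.022 bar.

P₂ ≈ 2.02 bar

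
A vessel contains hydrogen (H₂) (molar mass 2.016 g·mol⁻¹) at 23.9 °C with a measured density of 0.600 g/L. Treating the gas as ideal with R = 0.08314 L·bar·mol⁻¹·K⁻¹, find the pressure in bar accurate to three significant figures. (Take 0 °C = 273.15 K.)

ρ = PM/(RT) ⇒ P = ρRT/M = (0.600 × 0.08314 × 297.0) / 2.016

P ≈ 7.35 bar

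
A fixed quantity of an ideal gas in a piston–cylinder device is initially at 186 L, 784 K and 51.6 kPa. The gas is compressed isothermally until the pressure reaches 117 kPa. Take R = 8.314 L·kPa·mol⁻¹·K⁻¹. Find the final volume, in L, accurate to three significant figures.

Isothermal, so P V is constant: T₂ = T₁; V₂ = V₁·(P₁/P₂) = 82.03 L.

V₂ ≈ 82.0 L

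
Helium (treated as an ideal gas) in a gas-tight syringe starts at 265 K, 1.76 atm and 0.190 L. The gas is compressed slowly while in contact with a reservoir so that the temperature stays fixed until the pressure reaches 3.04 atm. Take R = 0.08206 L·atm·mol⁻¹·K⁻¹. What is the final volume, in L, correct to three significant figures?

T constant ⇒ Boyle's law P V = const: T₂ = T₁; V₂ = V₁·(P₁/P₂) = 0.1100 L.

V₂ ≈ 0.110 L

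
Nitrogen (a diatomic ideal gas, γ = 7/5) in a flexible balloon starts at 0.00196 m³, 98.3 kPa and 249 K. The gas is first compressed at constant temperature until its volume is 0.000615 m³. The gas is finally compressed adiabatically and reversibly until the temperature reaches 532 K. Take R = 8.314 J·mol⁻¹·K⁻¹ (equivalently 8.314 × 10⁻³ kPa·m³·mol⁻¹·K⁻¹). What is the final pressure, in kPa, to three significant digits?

P₃ ≈ 4.47e+03 kPa

T constant ⇒ Boyle's law P V = const: T₂ = T₁; P₂ = P₁·(V₁/V₂) = 313.3 kPa.
Reversible adiabatic, γ = 7/5: P₃ = P₂·(T₃/T₂)^(γ/(γ−1)) = 4466 kPa; V₃ = V₂·(T₂/T₃)^(1/(γ−1)) = 9.217e-05 m³.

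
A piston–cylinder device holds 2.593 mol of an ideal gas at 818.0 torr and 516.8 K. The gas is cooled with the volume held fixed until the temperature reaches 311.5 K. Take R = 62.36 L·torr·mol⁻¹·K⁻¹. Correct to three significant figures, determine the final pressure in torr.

P₂ ≈ 493 torr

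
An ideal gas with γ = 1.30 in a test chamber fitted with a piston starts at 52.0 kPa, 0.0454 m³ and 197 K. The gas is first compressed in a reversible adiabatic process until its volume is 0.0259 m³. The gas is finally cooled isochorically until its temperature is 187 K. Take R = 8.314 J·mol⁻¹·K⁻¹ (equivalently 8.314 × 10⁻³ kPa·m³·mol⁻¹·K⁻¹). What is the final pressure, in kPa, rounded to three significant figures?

Reversible adiabatic, γ = 1.30: T₂ = T₁·(V₁/V₂)^(γ−1) = 233.1 K; P₂ = P₁·(V₁/V₂)^γ = 107.9 kPa.
Isochoric, so P/T is constant: V₃ = V₂; P₃ = P₂·(T₃/T₂) = 86.52 kPa.

P₃ ≈ 86.5 kPa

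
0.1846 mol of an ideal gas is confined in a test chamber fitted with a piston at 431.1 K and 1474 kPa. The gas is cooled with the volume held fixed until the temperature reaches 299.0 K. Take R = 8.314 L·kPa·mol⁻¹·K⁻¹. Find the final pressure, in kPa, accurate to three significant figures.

P₂ ≈ 1.02e+03 kPa

From PV = nRT: V₁ = nRT₁/P₁ = 0.4489 L.
Isochoric, so P/T is constant: V₂ = V₁; P₂ = P₁·(T₂/T₁) = 1022 kPa.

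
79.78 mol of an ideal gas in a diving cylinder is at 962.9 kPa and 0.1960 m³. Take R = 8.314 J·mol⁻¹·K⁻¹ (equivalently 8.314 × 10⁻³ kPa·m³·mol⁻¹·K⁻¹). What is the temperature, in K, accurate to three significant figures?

T ≈ 285 K

PV = nRT ⇒ T = PV/(nR) = (962.9 × 0.1960) / (79.78 × 8.314 × 10⁻³)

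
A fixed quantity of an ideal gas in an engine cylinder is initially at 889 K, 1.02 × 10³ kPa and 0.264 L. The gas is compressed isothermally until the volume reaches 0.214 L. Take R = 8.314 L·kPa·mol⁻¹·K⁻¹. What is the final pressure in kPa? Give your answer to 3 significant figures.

Isothermal, so P V is constant: T₂ = T₁; P₂ = P₁·(V₁/V₂) = 1258 kPa.

P₂ ≈ 1.26e+03 kPa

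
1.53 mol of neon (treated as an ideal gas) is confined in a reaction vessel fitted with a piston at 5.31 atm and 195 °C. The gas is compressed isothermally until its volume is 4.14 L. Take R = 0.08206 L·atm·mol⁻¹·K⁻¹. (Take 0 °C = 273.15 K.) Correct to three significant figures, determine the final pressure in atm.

P₂ ≈ 14.2 atm

Convert: T₁ = 468.1 K.
From PV = nRT: V₁ = nRT₁/P₁ = 11.07 L.
T constant ⇒ Boyle's law P V = const: T₂ = T₁; P₂ = P₁·(V₁/V₂) = 14.20 atm.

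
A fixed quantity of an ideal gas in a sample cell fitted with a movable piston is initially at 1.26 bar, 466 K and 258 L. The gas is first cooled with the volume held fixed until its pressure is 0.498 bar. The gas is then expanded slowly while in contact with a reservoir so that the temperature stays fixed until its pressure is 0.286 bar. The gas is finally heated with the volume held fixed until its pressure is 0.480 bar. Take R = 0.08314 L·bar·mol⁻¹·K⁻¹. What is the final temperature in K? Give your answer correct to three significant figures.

T₄ ≈ 309 K

V constant ⇒ P ∝ T: V₂ = V₁; T₂ = T₁·(P₂/P₁) = 184.2 K.
T constant ⇒ Boyle's law P V = const: T₃ = T₂; V₃ = V₂·(P₂/P₃) = 449.2 L.
V constant ⇒ P ∝ T: V₄ = V₃; T₄ = T₃·(P₄/P₃) = 309.1 K.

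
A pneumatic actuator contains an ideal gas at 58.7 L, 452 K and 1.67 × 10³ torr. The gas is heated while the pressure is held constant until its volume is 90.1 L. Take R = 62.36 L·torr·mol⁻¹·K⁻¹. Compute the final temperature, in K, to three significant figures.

T₂ ≈ 694 K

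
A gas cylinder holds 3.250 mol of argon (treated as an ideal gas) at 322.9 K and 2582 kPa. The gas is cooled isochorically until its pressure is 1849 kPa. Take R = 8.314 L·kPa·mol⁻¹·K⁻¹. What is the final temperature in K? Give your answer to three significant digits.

From PV = nRT: V₁ = nRT₁/P₁ = 3.379 L.
V constant ⇒ P ∝ T: V₂ = V₁; T₂ = T₁·(P₂/P₁) = 231.2 K.

T₂ ≈ 231 K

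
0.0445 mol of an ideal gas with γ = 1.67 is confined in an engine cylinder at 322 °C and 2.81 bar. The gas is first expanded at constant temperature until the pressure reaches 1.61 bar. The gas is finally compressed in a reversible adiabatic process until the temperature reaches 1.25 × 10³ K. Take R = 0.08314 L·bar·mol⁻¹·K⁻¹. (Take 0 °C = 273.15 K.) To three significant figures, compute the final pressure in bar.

P₃ ≈ 10.2 bar

Convert: T₁ = 595.1 K.
From PV = nRT: V₁ = nRT₁/P₁ = 0.7836 L.
Isothermal, so P V is constant: T₂ = T₁; V₂ = V₁·(P₁/P₂) = 1.368 L.
Adiabatic (γ = 1.67), T V^(γ−1) and P V^γ constant: P₃ = P₂·(T₃/T₂)^(γ/(γ−1)) = 10.24 bar; V₃ = V₂·(T₂/T₃)^(1/(γ−1)) = 0.4518 L.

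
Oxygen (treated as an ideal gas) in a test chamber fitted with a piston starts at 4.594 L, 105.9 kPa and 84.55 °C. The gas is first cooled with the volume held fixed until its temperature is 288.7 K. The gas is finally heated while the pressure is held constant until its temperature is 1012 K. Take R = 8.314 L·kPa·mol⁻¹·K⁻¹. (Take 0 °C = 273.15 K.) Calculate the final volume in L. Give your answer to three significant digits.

Convert: T₁ = 357.7 K.
Isochoric, so P/T is constant: V₂ = V₁; P₂ = P₁·(T₂/T₁) = 85.47 kPa.
Isobaric, so V/T is constant: P₃ = P₂; V₃ = V₂·(T₃/T₂) = 16.10 L.

V₃ ≈ 16.1 L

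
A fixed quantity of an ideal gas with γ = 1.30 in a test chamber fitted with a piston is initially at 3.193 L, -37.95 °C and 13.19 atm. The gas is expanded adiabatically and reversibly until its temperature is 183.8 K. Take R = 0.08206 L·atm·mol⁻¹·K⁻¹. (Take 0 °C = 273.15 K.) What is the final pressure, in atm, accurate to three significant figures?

Convert: T₁ = 235.2 K.
Adiabatic (γ = 1.30), T V^(γ−1) and P V^γ constant: P₂ = P₁·(T₂/T₁)^(γ/(γ−1)) = 4.531 atm; V₂ = V₁·(T₁/T₂)^(1/(γ−1)) = 7.264 L.

P₂ ≈ 4.53 atm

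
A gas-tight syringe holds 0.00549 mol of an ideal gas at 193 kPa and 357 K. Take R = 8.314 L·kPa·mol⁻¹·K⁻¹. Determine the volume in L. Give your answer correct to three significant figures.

PV = nRT ⇒ V = nRT/P = (0.00549 × 8.314 × 357) / 193

V ≈ 0.0844 L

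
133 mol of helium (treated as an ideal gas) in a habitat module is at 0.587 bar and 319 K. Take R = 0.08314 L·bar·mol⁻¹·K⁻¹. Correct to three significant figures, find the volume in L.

PV = nRT ⇒ V = nRT/P = (133 × 0.08314 × 319) / 0.587

V ≈ 6.01e+03 L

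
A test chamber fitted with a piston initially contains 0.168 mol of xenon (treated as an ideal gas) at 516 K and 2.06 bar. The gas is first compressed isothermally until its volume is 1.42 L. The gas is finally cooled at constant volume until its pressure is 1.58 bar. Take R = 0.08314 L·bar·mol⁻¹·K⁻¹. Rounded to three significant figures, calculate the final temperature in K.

T₃ ≈ 161 K

From PV = nRT: V₁ = nRT₁/P₁ = 3.499 L.
T constant ⇒ Boyle's law P V = const: T₂ = T₁; P₂ = P₁·(V₁/V₂) = 5.076 bar.
Isochoric, so P/T is constant: V₃ = V₂; T₃ = T₂·(P₃/P₂) = 160.6 K.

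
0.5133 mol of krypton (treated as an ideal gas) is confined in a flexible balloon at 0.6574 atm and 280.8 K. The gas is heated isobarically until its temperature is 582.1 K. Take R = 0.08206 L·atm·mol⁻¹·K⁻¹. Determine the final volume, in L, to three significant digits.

From PV = nRT: V₁ = nRT₁/P₁ = 17.99 L.
P constant ⇒ V ∝ T: P₂ = P₁; V₂ = V₁·(T₂/T₁) = 37.30 L.

V₂ ≈ 37.3 L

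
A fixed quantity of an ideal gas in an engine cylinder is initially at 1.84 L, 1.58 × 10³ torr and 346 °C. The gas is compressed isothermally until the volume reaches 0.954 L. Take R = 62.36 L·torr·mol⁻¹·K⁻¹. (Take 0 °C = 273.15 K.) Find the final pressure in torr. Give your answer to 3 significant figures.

P₂ ≈ 3.05e+03 torr

Convert: T₁ = 619.1 K.
T constant ⇒ Boyle's law P V = const: T₂ = T₁; P₂ = P₁·(V₁/V₂) = 3047 torr.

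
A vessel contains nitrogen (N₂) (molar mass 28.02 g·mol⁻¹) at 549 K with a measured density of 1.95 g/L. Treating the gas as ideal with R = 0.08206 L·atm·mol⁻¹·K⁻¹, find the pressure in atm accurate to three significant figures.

P ≈ 3.14 atm

ρ = PM/(RT) ⇒ P = ρRT/M = (1.95 × 0.08206 × 549.0) / 28.02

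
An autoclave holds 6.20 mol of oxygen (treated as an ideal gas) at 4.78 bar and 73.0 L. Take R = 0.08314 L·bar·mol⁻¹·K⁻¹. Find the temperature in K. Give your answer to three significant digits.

T ≈ 677 K

PV = nRT ⇒ T = PV/(nR) = (4.78 × 73.0) / (6.20 × 0.08314)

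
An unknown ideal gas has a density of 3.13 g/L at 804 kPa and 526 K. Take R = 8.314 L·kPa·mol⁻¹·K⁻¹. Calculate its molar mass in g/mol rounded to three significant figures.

ρ = PM/(RT) ⇒ M = ρRT/P = (3.13 × 8.314 × 526.0) / 804

M ≈ 17.0 g/mol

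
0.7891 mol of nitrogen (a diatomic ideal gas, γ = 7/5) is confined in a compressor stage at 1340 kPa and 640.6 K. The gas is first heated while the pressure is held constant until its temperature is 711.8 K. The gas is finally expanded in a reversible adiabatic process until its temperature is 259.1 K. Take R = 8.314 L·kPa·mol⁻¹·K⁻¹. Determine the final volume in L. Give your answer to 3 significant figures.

V₃ ≈ 43.6 L

From PV = nRT: V₁ = nRT₁/P₁ = 3.136 L.
Isobaric, so V/T is constant: P₂ = P₁; V₂ = V₁·(T₂/T₁) = 3.485 L.
Adiabatic (γ = 7/5), T V^(γ−1) and P V^γ constant: P₃ = P₂·(T₃/T₂)^(γ/(γ−1)) = 38.99 kPa; V₃ = V₂·(T₂/T₃)^(1/(γ−1)) = 43.59 L.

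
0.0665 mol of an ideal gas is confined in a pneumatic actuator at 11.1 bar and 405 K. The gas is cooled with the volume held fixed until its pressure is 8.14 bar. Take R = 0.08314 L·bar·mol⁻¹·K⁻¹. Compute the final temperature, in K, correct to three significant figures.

T₂ ≈ 297 K

From PV = nRT: V₁ = nRT₁/P₁ = 0.2017 L.
Isochoric, so P/T is constant: V₂ = V₁; T₂ = T₁·(P₂/P₁) = 297.0 K.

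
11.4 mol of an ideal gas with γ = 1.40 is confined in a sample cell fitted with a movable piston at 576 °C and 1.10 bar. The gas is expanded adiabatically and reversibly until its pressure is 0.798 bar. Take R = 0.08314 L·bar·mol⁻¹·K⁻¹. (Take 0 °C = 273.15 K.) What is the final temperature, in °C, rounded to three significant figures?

T₂ ≈ 502 °C

Convert: T₁ = 849.1 K.
From PV = nRT: V₁ = nRT₁/P₁ = 731.7 L.
Adiabatic (γ = 1.40), T V^(γ−1) and P V^γ constant: T₂ = T₁·(P₂/P₁)^((γ−1)/γ) = 774.7 K; V₂ = V₁·(P₁/P₂)^(1/γ) = 920.2 L.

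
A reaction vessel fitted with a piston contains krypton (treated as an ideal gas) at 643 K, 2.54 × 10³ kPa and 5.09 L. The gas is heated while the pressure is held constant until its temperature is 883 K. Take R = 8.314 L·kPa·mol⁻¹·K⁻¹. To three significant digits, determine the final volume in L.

V₂ ≈ 6.99 L

Isobaric, so V/T is constant: P₂ = P₁; V₂ = V₁·(T₂/T₁) = 6.990 L.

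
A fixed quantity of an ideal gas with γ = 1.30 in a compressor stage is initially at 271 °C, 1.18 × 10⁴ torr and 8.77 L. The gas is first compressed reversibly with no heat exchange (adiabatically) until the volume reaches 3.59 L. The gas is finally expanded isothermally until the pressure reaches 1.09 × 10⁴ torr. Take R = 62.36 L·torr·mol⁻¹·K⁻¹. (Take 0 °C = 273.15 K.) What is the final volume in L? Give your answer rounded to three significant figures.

Convert: T₁ = 544.1 K.
Adiabatic (γ = 1.30), T V^(γ−1) and P V^γ constant: T₂ = T₁·(V₁/V₂)^(γ−1) = 711.4 K; P₂ = P₁·(V₁/V₂)^γ = 3.768e+04 torr.
T constant ⇒ Boyle's law P V = const: T₃ = T₂; V₃ = V₂·(P₂/P₃) = 12.41 L.

V₃ ≈ 12.4 L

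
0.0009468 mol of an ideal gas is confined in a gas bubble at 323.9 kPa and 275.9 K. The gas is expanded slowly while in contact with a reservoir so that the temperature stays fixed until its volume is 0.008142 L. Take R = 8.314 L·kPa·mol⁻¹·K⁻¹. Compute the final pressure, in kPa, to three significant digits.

P₂ ≈ 267 kPa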